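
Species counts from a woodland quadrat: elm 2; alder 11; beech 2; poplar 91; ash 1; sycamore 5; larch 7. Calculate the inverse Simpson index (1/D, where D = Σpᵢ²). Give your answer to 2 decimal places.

1.67

Total N = 2+11+2+91+1+5+7 = 119, so the proportions are 0.01681, 0.09244, 0.01681, 0.76471, 0.0084, 0.04202, 0.05882 (working shown to 5 dp, full precision carried).
D = 0.01681² + 0.09244² + 0.01681² + 0.76471² + 0.0084² + 0.04202² + 0.05882² = 0.00028 + 0.00854 + 0.00028 + 0.58478 + 0.00007 + 0.00177 + 0.00346 = 0.59918.
So 1/D = 1.6689, i.e. 1.67 to 2 decimal places.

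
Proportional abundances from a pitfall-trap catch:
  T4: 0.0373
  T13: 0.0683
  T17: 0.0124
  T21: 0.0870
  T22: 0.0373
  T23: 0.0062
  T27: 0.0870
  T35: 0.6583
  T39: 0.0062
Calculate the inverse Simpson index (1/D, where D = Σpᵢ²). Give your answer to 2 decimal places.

2.19

D = 0.0373² + 0.0683² + 0.0124² + 0.087² + 0.0373² + 0.0062² + 0.087² + 0.6583² + 0.0062² = 0.00139 + 0.00466 + 0.00015 + 0.00757 + 0.00139 + 0.00004 + 0.00757 + 0.43336 + 0.00004 = 0.45617 (working shown to 5 dp, full precision carried).
So 1/D = 2.1921, i.e. 2.19 to 2 decimal places.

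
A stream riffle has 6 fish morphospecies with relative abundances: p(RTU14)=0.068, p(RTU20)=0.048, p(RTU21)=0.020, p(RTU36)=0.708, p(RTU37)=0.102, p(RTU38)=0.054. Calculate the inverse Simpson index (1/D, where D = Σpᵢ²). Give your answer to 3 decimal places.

D = 0.068² + 0.048² + 0.02² + 0.708² + 0.102² + 0.054² = 0.004624 + 0.002304 + 0.000400 + 0.501264 + 0.010404 + 0.002916 = 0.521912 (working shown to 6 dp, full precision carried).
So 1/D = 1.91603, i.e. 1.916 to 3 decimal places.

1.916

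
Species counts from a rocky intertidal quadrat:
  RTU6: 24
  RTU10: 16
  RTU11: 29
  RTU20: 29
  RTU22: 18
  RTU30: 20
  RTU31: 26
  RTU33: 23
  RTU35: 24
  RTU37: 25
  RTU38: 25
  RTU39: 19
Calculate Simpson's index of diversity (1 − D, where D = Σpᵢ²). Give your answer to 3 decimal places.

Total N = 24+16+29+29+18+20+26+23+24+25+25+19 = 278, so the proportions are 0.08633, 0.05755, 0.10432, 0.10432, 0.06475, 0.07194, 0.09353, 0.08273, 0.08633, 0.08993, 0.08993, 0.06835 (working shown to 5 dp, full precision carried).
D = 0.08633² + 0.05755² + 0.10432² + 0.10432² + 0.06475² + 0.07194² + 0.09353² + 0.08273² + 0.08633² + 0.08993² + 0.08993² + 0.06835² = 0.00745 + 0.00331 + 0.01088 + 0.01088 + 0.00419 + 0.00518 + 0.00875 + 0.00684 + 0.00745 + 0.00809 + 0.00809 + 0.00467 = 0.08579.
So 1 − D = 0.91421, i.e. 0.914 to 3 decimal places.

0.914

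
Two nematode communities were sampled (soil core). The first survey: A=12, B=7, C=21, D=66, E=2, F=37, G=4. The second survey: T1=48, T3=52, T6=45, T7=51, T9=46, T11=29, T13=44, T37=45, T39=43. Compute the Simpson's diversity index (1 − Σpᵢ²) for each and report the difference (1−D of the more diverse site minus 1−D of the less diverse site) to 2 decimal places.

The first survey: N=149, proportions 0.0805, 0.047, 0.1409, 0.443, 0.0134, 0.2483, 0.0268, giving 1−D = 0.7127 (working shown to 4 dp, full precision carried).
The second survey: N=403, proportions 0.1191, 0.129, 0.1117, 0.1266, 0.1141, 0.072, 0.1092, 0.1117, 0.1067, giving 1−D = 0.8867.
Difference = |0.7127 − 0.8867| = 0.1740, i.e. 0.17 to 2 decimal places.

0.17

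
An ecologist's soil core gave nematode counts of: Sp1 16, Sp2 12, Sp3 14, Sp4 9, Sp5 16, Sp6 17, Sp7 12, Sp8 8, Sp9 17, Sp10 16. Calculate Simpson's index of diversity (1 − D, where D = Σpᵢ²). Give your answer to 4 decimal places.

0.8948

Total N = 16+12+14+9+16+17+12+8+17+16 = 137, so the proportions are 0.116788, 0.087591, 0.10219, 0.065693, 0.116788, 0.124088, 0.087591, 0.058394, 0.124088, 0.116788 (working shown to 6 dp, full precision carried).
D = 0.116788² + 0.087591² + 0.10219² + 0.065693² + 0.116788² + 0.124088² + 0.087591² + 0.058394² + 0.124088² + 0.116788² = 0.013640 + 0.007672 + 0.010443 + 0.004316 + 0.013640 + 0.015398 + 0.007672 + 0.003410 + 0.015398 + 0.013640 = 0.105227.
So 1 − D = 0.894773, i.e. 0.8948 to 4 decimal places.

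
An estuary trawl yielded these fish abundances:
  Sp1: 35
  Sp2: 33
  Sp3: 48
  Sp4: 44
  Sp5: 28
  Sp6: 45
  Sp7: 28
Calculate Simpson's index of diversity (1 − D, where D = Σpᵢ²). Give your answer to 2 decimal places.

0.85

Total N = 35+33+48+44+28+45+28 = 261, so the proportions are 0.1341, 0.1264, 0.1839, 0.1686, 0.1073, 0.1724, 0.1073 (working shown to 4 dp, full precision carried).
D = 0.1341² + 0.1264² + 0.1839² + 0.1686² + 0.1073² + 0.1724² + 0.1073² = 0.0180 + 0.0160 + 0.0338 + 0.0284 + 0.0115 + 0.0297 + 0.0115 = 0.1490.
So 1 − D = 0.8510, i.e. 0.85 to 2 decimal places.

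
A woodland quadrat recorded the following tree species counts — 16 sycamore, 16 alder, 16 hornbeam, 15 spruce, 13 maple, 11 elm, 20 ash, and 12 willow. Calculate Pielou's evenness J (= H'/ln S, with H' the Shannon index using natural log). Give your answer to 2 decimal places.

Total N = 16+16+16+15+13+11+20+12 = 119, so the proportions are 0.1345, 0.1345, 0.1345, 0.1261, 0.1092, 0.0924, 0.1681, 0.1008 (working shown to 4 dp, full precision carried).
H' = −Σ pᵢ ln pᵢ = −((-0.2698) + (-0.2698) + (-0.2698) + (-0.2611) + (-0.2419) + (-0.2201) + (-0.2997) + (-0.2313)) = 2.0635.
With S = 8 species, ln S = 2.0794, so J = 2.0635/2.0794 = 0.9923, i.e. 0.99 to 2 decimal places.

0.99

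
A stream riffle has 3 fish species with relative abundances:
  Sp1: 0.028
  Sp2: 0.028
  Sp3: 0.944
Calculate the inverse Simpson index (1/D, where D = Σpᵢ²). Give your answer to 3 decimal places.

D = 0.028² + 0.028² + 0.944² = 0.000784 + 0.000784 + 0.891136 = 0.892704 (working shown to 6 dp, full precision carried).
So 1/D = 1.12019, i.e. 1.120 to 3 decimal places.

1.120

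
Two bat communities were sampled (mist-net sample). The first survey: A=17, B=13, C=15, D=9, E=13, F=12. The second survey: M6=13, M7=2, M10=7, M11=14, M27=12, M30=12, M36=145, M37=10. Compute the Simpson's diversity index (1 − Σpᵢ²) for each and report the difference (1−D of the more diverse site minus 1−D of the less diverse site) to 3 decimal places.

0.300

The first survey: N=79, proportions 0.21519, 0.16456, 0.18987, 0.11392, 0.16456, 0.1519, giving 1−D = 0.82743 (working shown to 5 dp, full precision carried).
The second survey: N=215, proportions 0.06047, 0.0093, 0.03256, 0.06512, 0.05581, 0.05581, 0.67442, 0.04651, giving 1−D = 0.52772.
Difference = |0.82743 − 0.52772| = 0.29971, i.e. 0.300 to 3 decimal places.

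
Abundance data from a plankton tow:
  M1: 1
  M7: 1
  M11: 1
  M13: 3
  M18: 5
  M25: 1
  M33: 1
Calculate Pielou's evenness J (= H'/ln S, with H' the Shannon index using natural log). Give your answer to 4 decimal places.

Total N = 1+1+1+3+5+1+1 = 13, so the proportions are 0.076923, 0.076923, 0.076923, 0.230769, 0.384615, 0.076923, 0.076923 (working shown to 6 dp, full precision carried).
H' = −Σ pᵢ ln pᵢ = −((-0.197304) + (-0.197304) + (-0.197304) + (-0.338385) + (-0.367504) + (-0.197304) + (-0.197304)) = 1.692409.
With S = 7 species, ln S = 1.945910, so J = 1.692409/1.945910 = 0.869726, i.e. 0.8697 to 4 decimal places.

0.8697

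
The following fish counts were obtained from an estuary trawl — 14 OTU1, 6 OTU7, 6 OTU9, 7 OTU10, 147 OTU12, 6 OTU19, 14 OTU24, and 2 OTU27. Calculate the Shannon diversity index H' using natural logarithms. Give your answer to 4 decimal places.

Total N = 14+6+6+7+147+6+14+2 = 202, so the proportions are 0.0693069, 0.029703, 0.029703, 0.0346535, 0.7277228, 0.029703, 0.0693069, 0.009901 (working shown to 7 dp, full precision carried).
Each pᵢ ln pᵢ term: 0.0693069×(-2.6692104)=-0.1849948, 0.029703×(-3.5165082)=-0.1044507, 0.029703×(-3.5165082)=-0.1044507, 0.0346535×(-3.3623575)=-0.1165173, 0.7277228×(-0.3178351)=-0.2312958, 0.029703×(-3.5165082)=-0.1044507, 0.0693069×(-2.6692104)=-0.1849948, 0.009901×(-4.6151205)=-0.0456943.
Sum = -1.0768492, so H' = 1.0768.

1.0768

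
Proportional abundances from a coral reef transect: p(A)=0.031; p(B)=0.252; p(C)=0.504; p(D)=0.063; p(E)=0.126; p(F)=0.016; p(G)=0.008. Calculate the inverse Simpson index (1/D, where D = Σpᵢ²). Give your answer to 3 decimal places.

2.953

D = 0.031² + 0.252² + 0.504² + 0.063² + 0.126² + 0.016² + 0.008² = 0.000961 + 0.063504 + 0.254016 + 0.003969 + 0.015876 + 0.000256 + 0.000064 = 0.338646 (working shown to 6 dp, full precision carried).
So 1/D = 2.95294, i.e. 2.953 to 3 decimal places.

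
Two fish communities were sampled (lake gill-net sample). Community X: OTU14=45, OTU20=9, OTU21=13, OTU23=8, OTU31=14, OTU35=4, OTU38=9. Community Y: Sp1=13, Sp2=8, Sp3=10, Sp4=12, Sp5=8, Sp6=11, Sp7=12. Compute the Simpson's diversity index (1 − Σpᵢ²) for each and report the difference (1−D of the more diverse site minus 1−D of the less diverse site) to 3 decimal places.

Community X: N=102, proportions 0.44118, 0.08824, 0.12745, 0.07843, 0.13725, 0.03922, 0.08824, giving 1−D = 0.74702 (working shown to 5 dp, full precision carried).
Community Y: N=74, proportions 0.17568, 0.10811, 0.13514, 0.16216, 0.10811, 0.14865, 0.16216, giving 1−D = 0.85281.
Difference = |0.74702 − 0.85281| = 0.10579, i.e. 0.106 to 3 decimal places.

0.106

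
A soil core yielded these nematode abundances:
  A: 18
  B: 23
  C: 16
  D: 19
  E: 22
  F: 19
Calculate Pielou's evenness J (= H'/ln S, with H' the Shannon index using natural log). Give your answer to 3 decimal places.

Total N = 18+23+16+19+22+19 = 117, so the proportions are 0.15385, 0.19658, 0.13675, 0.16239, 0.18803, 0.16239 (working shown to 5 dp, full precision carried).
H' = −Σ pᵢ ln pᵢ = −((-0.28797) + (-0.31977) + (-0.27208) + (-0.29519) + (-0.31423) + (-0.29519)) = 1.78443.
With S = 6 species, ln S = 1.79176, so J = 1.78443/1.79176 = 0.99591, i.e. 0.996 to 3 decimal places.

0.996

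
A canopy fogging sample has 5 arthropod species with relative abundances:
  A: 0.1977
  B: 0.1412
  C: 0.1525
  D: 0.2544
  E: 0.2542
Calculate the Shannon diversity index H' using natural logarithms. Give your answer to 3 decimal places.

Each pᵢ ln pᵢ term (working shown to 5 dp, full precision carried): 0.1977×(-1.62100)=-0.32047, 0.1412×(-1.95758)=-0.27641, 0.1525×(-1.88059)=-0.28679, 0.2544×(-1.36885)=-0.34823, 0.2542×(-1.36963)=-0.34816.
Sum = -1.58007, so H' = 1.580.

1.580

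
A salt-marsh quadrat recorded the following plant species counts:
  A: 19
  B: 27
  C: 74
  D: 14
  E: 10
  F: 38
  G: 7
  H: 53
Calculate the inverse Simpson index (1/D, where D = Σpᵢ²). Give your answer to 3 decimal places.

5.246

Total N = 19+27+74+14+10+38+7+53 = 242, so the proportions are 0.0785124, 0.1115702, 0.3057851, 0.0578512, 0.0413223, 0.1570248, 0.0289256, 0.2190083 (working shown to 7 dp, full precision carried).
D = 0.0785124² + 0.1115702² + 0.3057851² + 0.0578512² + 0.0413223² + 0.1570248² + 0.0289256² + 0.2190083² = 0.0061642 + 0.0124479 + 0.0935045 + 0.0033468 + 0.0017075 + 0.0246568 + 0.0008367 + 0.0479646 = 0.1906291.
So 1/D = 5.24579, i.e. 5.246 to 3 decimal places.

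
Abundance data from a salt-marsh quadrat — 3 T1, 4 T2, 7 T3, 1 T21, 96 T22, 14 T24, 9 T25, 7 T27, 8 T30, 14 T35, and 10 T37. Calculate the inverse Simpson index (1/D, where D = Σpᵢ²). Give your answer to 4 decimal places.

Total N = 3+4+7+1+96+14+9+7+8+14+10 = 173, so the proportions are 0.017341, 0.0231214, 0.0404624, 0.0057803, 0.5549133, 0.0809249, 0.0520231, 0.0404624, 0.0462428, 0.0809249, 0.0578035 (working shown to 7 dp, full precision carried).
D = 0.017341² + 0.0231214² + 0.0404624² + 0.0057803² + 0.5549133² + 0.0809249² + 0.0520231² + 0.0404624² + 0.0462428² + 0.0809249² + 0.0578035² = 0.0003007 + 0.0005346 + 0.0016372 + 0.0000334 + 0.3079288 + 0.0065488 + 0.0027064 + 0.0016372 + 0.0021384 + 0.0065488 + 0.0033412 = 0.3333556.
So 1/D = 2.999800, i.e. 2.9998 to 4 decimal places.

2.9998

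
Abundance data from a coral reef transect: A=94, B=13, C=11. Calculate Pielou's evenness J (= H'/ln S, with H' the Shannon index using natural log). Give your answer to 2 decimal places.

Total N = 94+13+11 = 118, so the proportions are 0.7966, 0.1102, 0.0932 (working shown to 4 dp, full precision carried).
H' = −Σ pᵢ ln pᵢ = −((-0.1811) + (-0.2430) + (-0.2212)) = 0.6453.
With S = 3 species, ln S = 1.0986, so J = 0.6453/1.0986 = 0.5874, i.e. 0.59 to 2 decimal places.

0.59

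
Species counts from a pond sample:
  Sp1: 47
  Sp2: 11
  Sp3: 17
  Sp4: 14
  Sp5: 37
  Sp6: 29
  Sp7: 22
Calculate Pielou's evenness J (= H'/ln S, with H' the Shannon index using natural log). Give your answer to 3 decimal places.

0.942

Total N = 47+11+17+14+37+29+22 = 177, so the proportions are 0.26554, 0.06215, 0.09605, 0.0791, 0.20904, 0.16384, 0.12429 (working shown to 5 dp, full precision carried).
H' = −Σ pᵢ ln pᵢ = −((-0.35210) + (-0.17266) + (-0.22503) + (-0.20067) + (-0.32720) + (-0.29637) + (-0.25917)) = 1.83319.
With S = 7 species, ln S = 1.94591, so J = 1.83319/1.94591 = 0.94207, i.e. 0.942 to 3 decimal places.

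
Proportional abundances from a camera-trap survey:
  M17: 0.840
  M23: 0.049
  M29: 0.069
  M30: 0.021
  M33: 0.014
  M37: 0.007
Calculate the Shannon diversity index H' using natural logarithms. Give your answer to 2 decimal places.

Each pᵢ ln pᵢ term (working shown to 4 dp, full precision carried): 0.84×(-0.1744)=-0.1465, 0.049×(-3.0159)=-0.1478, 0.069×(-2.6736)=-0.1845, 0.021×(-3.8632)=-0.0811, 0.014×(-4.2687)=-0.0598, 0.007×(-4.9618)=-0.0347.
Sum = -0.6543, so H' = 0.65.

0.65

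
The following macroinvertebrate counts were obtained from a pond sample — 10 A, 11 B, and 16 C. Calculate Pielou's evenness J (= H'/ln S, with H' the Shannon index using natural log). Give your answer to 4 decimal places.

Total N = 10+11+16 = 37, so the proportions are 0.27027, 0.297297, 0.432432 (working shown to 6 dp, full precision carried).
H' = −Σ pᵢ ln pᵢ = −((-0.353603) + (-0.360628) + (-0.362521)) = 1.076753.
With S = 3 species, ln S = 1.098612, so J = 1.076753/1.098612 = 0.980102, i.e. 0.9801 to 4 decimal places.

0.9801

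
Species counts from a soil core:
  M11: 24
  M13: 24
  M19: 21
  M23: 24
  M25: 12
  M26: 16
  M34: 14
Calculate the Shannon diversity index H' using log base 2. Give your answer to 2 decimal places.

Total N = 24+24+21+24+12+16+14 = 135, so the proportions are 0.1778, 0.1778, 0.1556, 0.1778, 0.0889, 0.1185, 0.1037 (working shown to 4 dp, full precision carried).
Each pᵢ log₂ pᵢ term: 0.1778×(-2.4919)=-0.4430, 0.1778×(-2.4919)=-0.4430, 0.1556×(-2.6845)=-0.4176, 0.1778×(-2.4919)=-0.4430, 0.0889×(-3.4919)=-0.3104, 0.1185×(-3.0768)=-0.3647, 0.1037×(-3.2695)=-0.3391.
Sum = -2.7607, so H' = 2.76.

2.76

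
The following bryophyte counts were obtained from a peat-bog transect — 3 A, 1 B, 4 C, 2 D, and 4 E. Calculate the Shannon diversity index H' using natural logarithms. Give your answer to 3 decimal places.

1.512

Total N = 3+1+4+2+4 = 14, so the proportions are 0.21429, 0.07143, 0.28571, 0.14286, 0.28571 (working shown to 5 dp, full precision carried).
Each pᵢ ln pᵢ term: 0.21429×(-1.54045)=-0.33010, 0.07143×(-2.63906)=-0.18850, 0.28571×(-1.25276)=-0.35793, 0.14286×(-1.94591)=-0.27799, 0.28571×(-1.25276)=-0.35793.
Sum = -1.51245, so H' = 1.512.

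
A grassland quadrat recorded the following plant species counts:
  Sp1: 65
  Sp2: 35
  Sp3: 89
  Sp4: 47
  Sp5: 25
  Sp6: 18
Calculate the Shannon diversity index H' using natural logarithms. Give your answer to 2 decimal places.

1.66

Total N = 65+35+89+47+25+18 = 279, so the proportions are 0.233, 0.1254, 0.319, 0.1685, 0.0896, 0.0645 (working shown to 4 dp, full precision carried).
Each pᵢ ln pᵢ term: 0.233×(-1.4568)=-0.3394, 0.1254×(-2.0759)=-0.2604, 0.319×(-1.1426)=-0.3645, 0.1685×(-1.7811)=-0.3000, 0.0896×(-2.4123)=-0.2162, 0.0645×(-2.7408)=-0.1768.
Sum = -1.6573, so H' = 1.66.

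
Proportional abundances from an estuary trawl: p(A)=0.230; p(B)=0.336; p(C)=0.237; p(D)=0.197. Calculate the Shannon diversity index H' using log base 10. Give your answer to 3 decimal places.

Each pᵢ log₁₀ pᵢ term (working shown to 5 dp, full precision carried): 0.23×(-0.63827)=-0.14680, 0.336×(-0.47366)=-0.15915, 0.237×(-0.62525)=-0.14818, 0.197×(-0.70553)=-0.13899.
Sum = -0.59313, so H' = 0.593.

0.593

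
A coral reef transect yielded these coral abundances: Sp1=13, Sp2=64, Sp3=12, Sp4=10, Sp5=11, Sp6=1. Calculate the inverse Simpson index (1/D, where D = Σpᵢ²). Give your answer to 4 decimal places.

Total N = 13+64+12+10+11+1 = 111, so the proportions are 0.1171171, 0.5765766, 0.1081081, 0.0900901, 0.0990991, 0.009009 (working shown to 7 dp, full precision carried).
D = 0.1171171² + 0.5765766² + 0.1081081² + 0.0900901² + 0.0990991² + 0.009009² = 0.0137164 + 0.3324405 + 0.0116874 + 0.0081162 + 0.0098206 + 0.0000812 = 0.3758623.
So 1/D = 2.660548, i.e. 2.6605 to 4 decimal places.

2.6605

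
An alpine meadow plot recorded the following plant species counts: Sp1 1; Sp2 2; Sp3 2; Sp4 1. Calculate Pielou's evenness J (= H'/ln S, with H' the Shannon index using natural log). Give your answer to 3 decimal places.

Total N = 1+2+2+1 = 6, so the proportions are 0.16667, 0.33333, 0.33333, 0.16667 (working shown to 5 dp, full precision carried).
H' = −Σ pᵢ ln pᵢ = −((-0.29863) + (-0.36620) + (-0.36620) + (-0.29863)) = 1.32966.
With S = 4 species, ln S = 1.38629, so J = 1.32966/1.38629 = 0.95915, i.e. 0.959 to 3 decimal places.

0.959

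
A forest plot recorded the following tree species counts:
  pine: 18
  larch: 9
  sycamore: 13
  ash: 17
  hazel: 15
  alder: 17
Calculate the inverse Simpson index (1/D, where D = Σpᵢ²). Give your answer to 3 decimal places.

Total N = 18+9+13+17+15+17 = 89, so the proportions are 0.2022472, 0.1011236, 0.1460674, 0.1910112, 0.1685393, 0.1910112 (working shown to 7 dp, full precision carried).
D = 0.2022472² + 0.1011236² + 0.1460674² + 0.1910112² + 0.1685393² + 0.1910112² = 0.0409039 + 0.0102260 + 0.0213357 + 0.0364853 + 0.0284055 + 0.0364853 = 0.1738417.
So 1/D = 5.75236, i.e. 5.752 to 3 decimal places.

5.752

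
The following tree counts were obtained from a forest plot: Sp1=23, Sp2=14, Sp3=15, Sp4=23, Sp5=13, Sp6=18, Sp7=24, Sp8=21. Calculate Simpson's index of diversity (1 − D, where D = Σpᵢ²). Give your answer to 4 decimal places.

Total N = 23+14+15+23+13+18+24+21 = 151, so the proportions are 0.152318, 0.092715, 0.099338, 0.152318, 0.086093, 0.119205, 0.15894, 0.139073 (working shown to 6 dp, full precision carried).
D = 0.152318² + 0.092715² + 0.099338² + 0.152318² + 0.086093² + 0.119205² + 0.15894² + 0.139073² = 0.023201 + 0.008596 + 0.009868 + 0.023201 + 0.007412 + 0.014210 + 0.025262 + 0.019341 = 0.131091.
So 1 − D = 0.868909, i.e. 0.8689 to 4 decimal places.

0.8689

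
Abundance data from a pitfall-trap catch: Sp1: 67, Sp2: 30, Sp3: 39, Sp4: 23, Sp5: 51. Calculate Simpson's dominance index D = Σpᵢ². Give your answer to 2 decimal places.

0.23

Total N = 67+30+39+23+51 = 210, so the proportions are 0.319, 0.1429, 0.1857, 0.1095, 0.2429 (working shown to 4 dp, full precision carried).
D = 0.319² + 0.1429² + 0.1857² + 0.1095² + 0.2429² = 0.1018 + 0.0204 + 0.0345 + 0.0120 + 0.0590 = 0.2277.
To 2 decimal places, D = 0.23.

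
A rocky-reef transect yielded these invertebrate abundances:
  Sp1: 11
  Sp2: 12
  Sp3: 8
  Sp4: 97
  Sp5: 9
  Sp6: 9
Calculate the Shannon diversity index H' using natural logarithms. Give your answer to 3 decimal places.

Total N = 11+12+8+97+9+9 = 146, so the proportions are 0.075342, 0.082192, 0.054795, 0.664384, 0.061644, 0.061644 (working shown to 6 dp, full precision carried).
Each pᵢ ln pᵢ term: 0.075342×(-2.585711)=-0.194814, 0.082192×(-2.498700)=-0.205373, 0.054795×(-2.904165)=-0.159132, 0.664384×(-0.408896)=-0.271664, 0.061644×(-2.786382)=-0.171763, 0.061644×(-2.786382)=-0.171763.
Sum = -1.174509, so H' = 1.175.

1.175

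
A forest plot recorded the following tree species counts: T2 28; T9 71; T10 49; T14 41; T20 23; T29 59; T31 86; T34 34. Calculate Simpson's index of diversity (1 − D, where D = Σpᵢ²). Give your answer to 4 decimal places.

Total N = 28+71+49+41+23+59+86+34 = 391, so the proportions are 0.071611, 0.181586, 0.12532, 0.104859, 0.058824, 0.150895, 0.219949, 0.086957 (working shown to 6 dp, full precision carried).
D = 0.071611² + 0.181586² + 0.12532² + 0.104859² + 0.058824² + 0.150895² + 0.219949² + 0.086957² = 0.005128 + 0.032973 + 0.015705 + 0.010995 + 0.003460 + 0.022769 + 0.048377 + 0.007561 = 0.146971.
So 1 − D = 0.853029, i.e. 0.8530 to 4 decimal places.

0.8530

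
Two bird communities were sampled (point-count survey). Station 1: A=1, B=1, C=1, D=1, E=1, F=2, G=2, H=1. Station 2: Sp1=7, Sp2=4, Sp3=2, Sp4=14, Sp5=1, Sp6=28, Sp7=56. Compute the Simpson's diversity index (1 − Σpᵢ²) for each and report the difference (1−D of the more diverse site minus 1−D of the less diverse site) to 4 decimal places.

Station 1: N=10, proportions 0.1, 0.1, 0.1, 0.1, 0.1, 0.2, 0.2, 0.1, giving 1−D = 0.860000 (working shown to 6 dp, full precision carried).
Station 2: N=112, proportions 0.0625, 0.035714, 0.017857, 0.125, 0.008929, 0.25, 0.5, giving 1−D = 0.666295.
Difference = |0.860000 − 0.666295| = 0.193705, i.e. 0.1937 to 4 decimal places.

0.1937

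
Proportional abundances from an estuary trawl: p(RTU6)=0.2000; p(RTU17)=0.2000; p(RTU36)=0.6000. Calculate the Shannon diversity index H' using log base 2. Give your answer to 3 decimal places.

1.371

Each pᵢ log₂ pᵢ term (working shown to 5 dp, full precision carried): 0.2×(-2.32193)=-0.46439, 0.2×(-2.32193)=-0.46439, 0.6×(-0.73697)=-0.44218.
Sum = -1.37095, so H' = 1.371.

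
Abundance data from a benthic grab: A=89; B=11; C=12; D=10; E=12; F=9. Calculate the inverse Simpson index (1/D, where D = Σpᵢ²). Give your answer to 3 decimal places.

2.403

Total N = 89+11+12+10+12+9 = 143, so the proportions are 0.622378, 0.076923, 0.083916, 0.06993, 0.083916, 0.062937 (working shown to 6 dp, full precision carried).
D = 0.622378² + 0.076923² + 0.083916² + 0.06993² + 0.083916² + 0.062937² = 0.387354 + 0.005917 + 0.007042 + 0.004890 + 0.007042 + 0.003961 = 0.416206.
So 1/D = 2.40266, i.e. 2.403 to 3 decimal places.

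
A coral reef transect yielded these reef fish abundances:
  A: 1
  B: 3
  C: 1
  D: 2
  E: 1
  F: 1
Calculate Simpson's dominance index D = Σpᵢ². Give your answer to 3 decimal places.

Total N = 1+3+1+2+1+1 = 9, so the proportions are 0.11111, 0.33333, 0.11111, 0.22222, 0.11111, 0.11111 (working shown to 5 dp, full precision carried).
D = 0.11111² + 0.33333² + 0.11111² + 0.22222² + 0.11111² + 0.11111² = 0.01235 + 0.11111 + 0.01235 + 0.04938 + 0.01235 + 0.01235 = 0.20988.
To 3 decimal places, D = 0.210.

0.210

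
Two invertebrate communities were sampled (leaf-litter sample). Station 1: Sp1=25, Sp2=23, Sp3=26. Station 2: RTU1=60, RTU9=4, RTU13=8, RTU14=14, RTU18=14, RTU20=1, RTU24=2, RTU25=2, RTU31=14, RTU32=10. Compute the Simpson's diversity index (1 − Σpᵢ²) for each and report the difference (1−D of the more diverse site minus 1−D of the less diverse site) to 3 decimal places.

0.071

Station 1: N=74, proportions 0.33784, 0.31081, 0.35135, giving 1−D = 0.66581 (working shown to 5 dp, full precision carried).
Station 2: N=129, proportions 0.46512, 0.03101, 0.06202, 0.10853, 0.10853, 0.00775, 0.0155, 0.0155, 0.10853, 0.07752, giving 1−D = 0.73697.
Difference = |0.66581 − 0.73697| = 0.07116, i.e. 0.071 to 3 decimal places.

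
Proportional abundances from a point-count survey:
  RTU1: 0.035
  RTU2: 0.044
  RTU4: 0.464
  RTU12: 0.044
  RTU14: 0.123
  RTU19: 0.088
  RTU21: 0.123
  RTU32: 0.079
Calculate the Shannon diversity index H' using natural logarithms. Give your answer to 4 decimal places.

Each pᵢ ln pᵢ term (working shown to 6 dp, full precision carried): 0.035×(-3.352407)=-0.117334, 0.044×(-3.123566)=-0.137437, 0.464×(-0.767871)=-0.356292, 0.044×(-3.123566)=-0.137437, 0.123×(-2.095571)=-0.257755, 0.088×(-2.430418)=-0.213877, 0.123×(-2.095571)=-0.257755, 0.079×(-2.538307)=-0.200526.
Sum = -1.678414, so H' = 1.6784.

1.6784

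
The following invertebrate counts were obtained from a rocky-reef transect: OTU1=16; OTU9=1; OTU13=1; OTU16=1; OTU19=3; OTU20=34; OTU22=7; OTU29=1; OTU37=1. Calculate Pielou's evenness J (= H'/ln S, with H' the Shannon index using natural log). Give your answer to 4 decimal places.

0.6313

Total N = 16+1+1+1+3+34+7+1+1 = 65, so the proportions are 0.246154, 0.015385, 0.015385, 0.015385, 0.046154, 0.523077, 0.107692, 0.015385, 0.015385 (working shown to 6 dp, full precision carried).
H' = −Σ pᵢ ln pᵢ = −((-0.345058) + (-0.064221) + (-0.064221) + (-0.064221) + (-0.141959) + (-0.338968) + (-0.239990) + (-0.064221) + (-0.064221)) = 1.387081.
With S = 9 species, ln S = 2.197225, so J = 1.387081/2.197225 = 0.631288, i.e. 0.6313 to 4 decimal places.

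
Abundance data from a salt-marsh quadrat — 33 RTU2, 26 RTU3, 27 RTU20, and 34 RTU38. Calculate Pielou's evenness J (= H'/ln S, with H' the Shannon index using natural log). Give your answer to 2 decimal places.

Total N = 33+26+27+34 = 120, so the proportions are 0.275, 0.21667, 0.225, 0.28333 (working shown to 5 dp, full precision carried).
H' = −Σ pᵢ ln pᵢ = −((-0.35502) + (-0.33137) + (-0.33562) + (-0.35732)) = 1.37933.
With S = 4 species, ln S = 1.38629, so J = 1.37933/1.38629 = 0.99498, i.e. 0.99 to 2 decimal places.

0.99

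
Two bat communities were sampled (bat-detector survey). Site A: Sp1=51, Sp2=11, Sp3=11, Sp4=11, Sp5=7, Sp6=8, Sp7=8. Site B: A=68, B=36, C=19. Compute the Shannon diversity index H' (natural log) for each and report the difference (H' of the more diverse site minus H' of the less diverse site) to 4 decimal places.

0.6452

Site A: N=107, proportions 0.4766355, 0.1028037, 0.1028037, 0.1028037, 0.0654206, 0.0747664, 0.0747664, giving H' = 1.6209962 (working shown to 7 dp, full precision carried).
Site B: N=123, proportions 0.5528455, 0.2926829, 0.1544715, giving H' = 0.9757815.
Difference = |1.6209962 − 0.9757815| = 0.6452147, i.e. 0.6452 to 4 decimal places.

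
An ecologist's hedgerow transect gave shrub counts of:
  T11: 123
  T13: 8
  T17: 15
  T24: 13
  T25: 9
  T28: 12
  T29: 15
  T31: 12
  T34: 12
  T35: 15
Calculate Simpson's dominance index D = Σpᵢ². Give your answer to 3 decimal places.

Total N = 123+8+15+13+9+12+15+12+12+15 = 234, so the proportions are 0.52564, 0.03419, 0.0641, 0.05556, 0.03846, 0.05128, 0.0641, 0.05128, 0.05128, 0.0641 (working shown to 5 dp, full precision carried).
D = 0.52564² + 0.03419² + 0.0641² + 0.05556² + 0.03846² + 0.05128² + 0.0641² + 0.05128² + 0.05128² + 0.0641² = 0.27630 + 0.00117 + 0.00411 + 0.00309 + 0.00148 + 0.00263 + 0.00411 + 0.00263 + 0.00263 + 0.00411 = 0.30225.
To 3 decimal places, D = 0.302.

0.302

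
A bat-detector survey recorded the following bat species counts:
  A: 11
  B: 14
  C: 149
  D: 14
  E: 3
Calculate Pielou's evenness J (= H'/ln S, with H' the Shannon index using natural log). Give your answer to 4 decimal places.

0.5011

Total N = 11+14+149+14+3 = 191, so the proportions are 0.057592, 0.073298, 0.780105, 0.073298, 0.015707 (working shown to 6 dp, full precision carried).
H' = −Σ pᵢ ln pᵢ = −((-0.164388) + (-0.191545) + (-0.193721) + (-0.191545) + (-0.065241)) = 0.806439.
With S = 5 species, ln S = 1.609438, so J = 0.806439/1.609438 = 0.501069, i.e. 0.5011 to 4 decimal places.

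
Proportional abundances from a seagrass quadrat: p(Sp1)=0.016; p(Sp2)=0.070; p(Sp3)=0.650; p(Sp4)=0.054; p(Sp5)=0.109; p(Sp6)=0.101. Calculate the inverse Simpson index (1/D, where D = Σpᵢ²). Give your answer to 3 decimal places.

2.209

D = 0.016² + 0.07² + 0.65² + 0.054² + 0.109² + 0.101² = 0.000256 + 0.004900 + 0.422500 + 0.002916 + 0.011881 + 0.010201 = 0.452654 (working shown to 6 dp, full precision carried).
So 1/D = 2.20919, i.e. 2.209 to 3 decimal places.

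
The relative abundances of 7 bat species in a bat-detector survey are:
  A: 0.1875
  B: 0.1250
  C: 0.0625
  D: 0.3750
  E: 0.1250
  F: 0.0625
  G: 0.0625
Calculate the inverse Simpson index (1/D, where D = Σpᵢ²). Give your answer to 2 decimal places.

D = 0.1875² + 0.125² + 0.0625² + 0.375² + 0.125² + 0.0625² + 0.0625² = 0.035156 + 0.015625 + 0.003906 + 0.140625 + 0.015625 + 0.003906 + 0.003906 = 0.218750 (working shown to 6 dp, full precision carried).
So 1/D = 4.5714, i.e. 4.57 to 2 decimal places.

4.57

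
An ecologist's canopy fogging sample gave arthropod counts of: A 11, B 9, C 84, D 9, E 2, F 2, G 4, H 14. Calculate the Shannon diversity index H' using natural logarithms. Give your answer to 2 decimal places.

Total N = 11+9+84+9+2+2+4+14 = 135, so the proportions are 0.0815, 0.0667, 0.6222, 0.0667, 0.0148, 0.0148, 0.0296, 0.1037 (working shown to 4 dp, full precision carried).
Each pᵢ ln pᵢ term: 0.0815×(-2.5074)=-0.2043, 0.0667×(-2.7081)=-0.1805, 0.6222×(-0.4745)=-0.2952, 0.0667×(-2.7081)=-0.1805, 0.0148×(-4.2121)=-0.0624, 0.0148×(-4.2121)=-0.0624, 0.0296×(-3.5190)=-0.1043, 0.1037×(-2.2662)=-0.2350.
Sum = -1.3247, so H' = 1.32.

1.32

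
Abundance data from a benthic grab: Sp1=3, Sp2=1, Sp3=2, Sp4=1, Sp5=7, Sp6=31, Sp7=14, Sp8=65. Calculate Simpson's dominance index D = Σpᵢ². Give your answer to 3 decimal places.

Total N = 3+1+2+1+7+31+14+65 = 124, so the proportions are 0.02419, 0.00806, 0.01613, 0.00806, 0.05645, 0.25, 0.1129, 0.52419 (working shown to 5 dp, full precision carried).
D = 0.02419² + 0.00806² + 0.01613² + 0.00806² + 0.05645² + 0.25² + 0.1129² + 0.52419² = 0.00059 + 0.00007 + 0.00026 + 0.00007 + 0.00319 + 0.06250 + 0.01275 + 0.27478 = 0.35419.
To 3 decimal places, D = 0.354.

0.354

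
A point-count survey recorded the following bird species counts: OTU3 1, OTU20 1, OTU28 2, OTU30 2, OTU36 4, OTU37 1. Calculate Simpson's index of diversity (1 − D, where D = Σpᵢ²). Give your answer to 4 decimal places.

0.7769

Total N = 1+1+2+2+4+1 = 11, so the proportions are 0.090909, 0.090909, 0.181818, 0.181818, 0.363636, 0.090909 (working shown to 6 dp, full precision carried).
D = 0.090909² + 0.090909² + 0.181818² + 0.181818² + 0.363636² + 0.090909² = 0.008264 + 0.008264 + 0.033058 + 0.033058 + 0.132231 + 0.008264 = 0.223140.
So 1 − D = 0.776860, i.e. 0.7769 to 4 decimal places.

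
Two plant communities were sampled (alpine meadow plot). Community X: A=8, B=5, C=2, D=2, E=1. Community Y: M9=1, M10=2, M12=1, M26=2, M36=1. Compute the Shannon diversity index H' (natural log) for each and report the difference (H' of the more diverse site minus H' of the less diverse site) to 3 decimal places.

Community X: N=18, proportions 0.44444, 0.27778, 0.11111, 0.11111, 0.05556, giving H' = 1.36508 (working shown to 5 dp, full precision carried).
Community Y: N=7, proportions 0.14286, 0.28571, 0.14286, 0.28571, 0.14286, giving H' = 1.54983.
Difference = |1.36508 − 1.54983| = 0.18475, i.e. 0.185 to 3 decimal places.

0.185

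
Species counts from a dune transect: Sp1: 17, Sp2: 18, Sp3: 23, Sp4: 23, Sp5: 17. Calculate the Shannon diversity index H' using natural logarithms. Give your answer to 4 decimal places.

Total N = 17+18+23+23+17 = 98, so the proportions are 0.173469, 0.183673, 0.234694, 0.234694, 0.173469 (working shown to 6 dp, full precision carried).
Each pᵢ ln pᵢ term: 0.173469×(-1.751754)=-0.303876, 0.183673×(-1.694596)=-0.311252, 0.234694×(-1.449473)=-0.340183, 0.234694×(-1.449473)=-0.340183, 0.173469×(-1.751754)=-0.303876.
Sum = -1.599369, so H' = 1.5994.

1.5994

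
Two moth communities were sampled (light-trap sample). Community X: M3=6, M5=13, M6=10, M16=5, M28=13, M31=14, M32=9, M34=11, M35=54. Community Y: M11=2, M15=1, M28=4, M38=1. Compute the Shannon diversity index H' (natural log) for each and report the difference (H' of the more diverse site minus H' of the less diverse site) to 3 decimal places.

Community X: N=135, proportions 0.04444, 0.0963, 0.07407, 0.03704, 0.0963, 0.1037, 0.06667, 0.08148, 0.4, giving H' = 1.89034 (working shown to 5 dp, full precision carried).
Community Y: N=8, proportions 0.25, 0.125, 0.5, 0.125, giving H' = 1.21301.
Difference = |1.89034 − 1.21301| = 0.67733, i.e. 0.677 to 3 decimal places.

0.677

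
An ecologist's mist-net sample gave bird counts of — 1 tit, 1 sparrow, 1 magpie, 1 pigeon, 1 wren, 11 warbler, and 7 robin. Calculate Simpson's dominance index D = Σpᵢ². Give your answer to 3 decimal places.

0.331

Total N = 1+1+1+1+1+11+7 = 23, so the proportions are 0.04348, 0.04348, 0.04348, 0.04348, 0.04348, 0.47826, 0.30435 (working shown to 5 dp, full precision carried).
D = 0.04348² + 0.04348² + 0.04348² + 0.04348² + 0.04348² + 0.47826² + 0.30435² = 0.00189 + 0.00189 + 0.00189 + 0.00189 + 0.00189 + 0.22873 + 0.09263 = 0.33081.
To 3 decimal places, D = 0.331.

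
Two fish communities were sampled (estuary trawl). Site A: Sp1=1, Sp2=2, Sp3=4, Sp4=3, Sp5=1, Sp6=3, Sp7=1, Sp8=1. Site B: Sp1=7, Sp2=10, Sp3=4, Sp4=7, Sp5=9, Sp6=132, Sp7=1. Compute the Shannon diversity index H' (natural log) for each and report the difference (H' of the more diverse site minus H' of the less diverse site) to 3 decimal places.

Site A: N=16, proportions 0.0625, 0.125, 0.25, 0.1875, 0.0625, 0.1875, 0.0625, 0.0625, giving H' = 1.927392 (working shown to 6 dp, full precision carried).
Site B: N=170, proportions 0.041176, 0.058824, 0.023529, 0.041176, 0.052941, 0.776471, 0.005882, giving H' = 0.899806.
Difference = |1.927392 − 0.899806| = 1.027586, i.e. 1.028 to 3 decimal places.

1.028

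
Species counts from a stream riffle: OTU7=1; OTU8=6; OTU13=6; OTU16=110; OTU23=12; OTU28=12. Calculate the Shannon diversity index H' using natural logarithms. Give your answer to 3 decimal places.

0.921

Total N = 1+6+6+110+12+12 = 147, so the proportions are 0.0068, 0.04082, 0.04082, 0.7483, 0.08163, 0.08163 (working shown to 5 dp, full precision carried).
Each pᵢ ln pᵢ term: 0.0068×(-4.99043)=-0.03395, 0.04082×(-3.19867)=-0.13056, 0.04082×(-3.19867)=-0.13056, 0.7483×(-0.28995)=-0.21697, 0.08163×(-2.50553)=-0.20453, 0.08163×(-2.50553)=-0.20453.
Sum = -0.92110, so H' = 0.921.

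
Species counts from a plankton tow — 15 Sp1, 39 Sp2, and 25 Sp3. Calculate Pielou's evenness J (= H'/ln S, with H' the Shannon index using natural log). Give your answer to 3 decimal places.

Total N = 15+39+25 = 79, so the proportions are 0.18987, 0.49367, 0.31646 (working shown to 5 dp, full precision carried).
H' = −Σ pᵢ ln pᵢ = −((-0.31546) + (-0.34848) + (-0.36411)) = 1.02804.
With S = 3 species, ln S = 1.09861, so J = 1.02804/1.09861 = 0.93576, i.e. 0.936 to 3 decimal places.

0.936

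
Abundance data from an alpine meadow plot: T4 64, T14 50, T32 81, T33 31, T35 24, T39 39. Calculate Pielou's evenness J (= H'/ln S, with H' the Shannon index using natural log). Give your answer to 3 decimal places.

Total N = 64+50+81+31+24+39 = 289, so the proportions are 0.22145, 0.17301, 0.28028, 0.10727, 0.08304, 0.13495 (working shown to 5 dp, full precision carried).
H' = −Σ pᵢ ln pᵢ = −((-0.33385) + (-0.30353) + (-0.35651) + (-0.23947) + (-0.20665) + (-0.27028)) = 1.71028.
With S = 6 species, ln S = 1.79176, so J = 1.71028/1.79176 = 0.95453, i.e. 0.955 to 3 decimal places.

0.955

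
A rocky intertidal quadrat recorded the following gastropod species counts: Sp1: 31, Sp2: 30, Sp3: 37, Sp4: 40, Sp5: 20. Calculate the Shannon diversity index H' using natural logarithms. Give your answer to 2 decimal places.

Total N = 31+30+37+40+20 = 158, so the proportions are 0.1962, 0.1899, 0.2342, 0.2532, 0.1266 (working shown to 4 dp, full precision carried).
Each pᵢ ln pᵢ term: 0.1962×(-1.6286)=-0.3195, 0.1899×(-1.6614)=-0.3155, 0.2342×(-1.4517)=-0.3399, 0.2532×(-1.3737)=-0.3478, 0.1266×(-2.0669)=-0.2616.
Sum = -1.5843, so H' = 1.58.

1.58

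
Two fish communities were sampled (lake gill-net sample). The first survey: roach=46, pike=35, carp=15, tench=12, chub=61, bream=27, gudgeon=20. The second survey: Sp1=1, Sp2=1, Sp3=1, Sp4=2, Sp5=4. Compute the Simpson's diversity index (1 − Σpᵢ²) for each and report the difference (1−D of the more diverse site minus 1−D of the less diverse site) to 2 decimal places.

The first survey: N=216, proportions 0.213, 0.162, 0.0694, 0.0556, 0.2824, 0.125, 0.0926, giving 1−D = 0.8165 (working shown to 4 dp, full precision carried).
The second survey: N=9, proportions 0.1111, 0.1111, 0.1111, 0.2222, 0.4444, giving 1−D = 0.7160.
Difference = |0.8165 − 0.7160| = 0.1005, i.e. 0.10 to 2 decimal places.

0.10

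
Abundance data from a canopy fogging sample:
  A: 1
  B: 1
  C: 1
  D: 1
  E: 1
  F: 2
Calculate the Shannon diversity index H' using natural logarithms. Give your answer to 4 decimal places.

1.7479

Total N = 1+1+1+1+1+2 = 7, so the proportions are 0.142857, 0.142857, 0.142857, 0.142857, 0.142857, 0.285714 (working shown to 6 dp, full precision carried).
Each pᵢ ln pᵢ term: 0.142857×(-1.945910)=-0.277987, 0.142857×(-1.945910)=-0.277987, 0.142857×(-1.945910)=-0.277987, 0.142857×(-1.945910)=-0.277987, 0.142857×(-1.945910)=-0.277987, 0.285714×(-1.252763)=-0.357932.
Sum = -1.747868, so H' = 1.7479.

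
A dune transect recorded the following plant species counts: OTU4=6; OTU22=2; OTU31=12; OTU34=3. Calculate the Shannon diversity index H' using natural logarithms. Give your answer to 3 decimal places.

Total N = 6+2+12+3 = 23, so the proportions are 0.26087, 0.08696, 0.52174, 0.13043 (working shown to 5 dp, full precision carried).
Each pᵢ ln pᵢ term: 0.26087×(-1.34373)=-0.35054, 0.08696×(-2.44235)=-0.21238, 0.52174×(-0.65059)=-0.33944, 0.13043×(-2.03688)=-0.26568.
Sum = -1.16803, so H' = 1.168.

1.168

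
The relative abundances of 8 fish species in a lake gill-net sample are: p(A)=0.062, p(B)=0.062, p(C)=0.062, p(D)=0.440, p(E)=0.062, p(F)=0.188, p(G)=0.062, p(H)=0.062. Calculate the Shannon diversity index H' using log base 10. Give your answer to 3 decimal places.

Each pᵢ log₁₀ pᵢ term (working shown to 5 dp, full precision carried): 0.062×(-1.20761)=-0.07487, 0.062×(-1.20761)=-0.07487, 0.062×(-1.20761)=-0.07487, 0.44×(-0.35655)=-0.15688, 0.062×(-1.20761)=-0.07487, 0.188×(-0.72584)=-0.13646, 0.062×(-1.20761)=-0.07487, 0.062×(-1.20761)=-0.07487.
Sum = -0.74257, so H' = 0.743.

0.743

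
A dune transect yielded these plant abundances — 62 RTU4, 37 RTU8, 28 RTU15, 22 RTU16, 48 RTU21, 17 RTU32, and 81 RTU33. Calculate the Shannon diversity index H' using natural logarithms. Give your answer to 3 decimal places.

1.820

Total N = 62+37+28+22+48+17+81 = 295, so the proportions are 0.21017, 0.12542, 0.09492, 0.07458, 0.16271, 0.05763, 0.27458 (working shown to 5 dp, full precision carried).
Each pᵢ ln pᵢ term: 0.21017×(-1.55984)=-0.32783, 0.12542×(-2.07606)=-0.26039, 0.09492×(-2.35477)=-0.22350, 0.07458×(-2.59593)=-0.19359, 0.16271×(-1.81577)=-0.29545, 0.05763×(-2.85376)=-0.16445, 0.27458×(-1.29253)=-0.35490.
Sum = -1.82012, so H' = 1.820.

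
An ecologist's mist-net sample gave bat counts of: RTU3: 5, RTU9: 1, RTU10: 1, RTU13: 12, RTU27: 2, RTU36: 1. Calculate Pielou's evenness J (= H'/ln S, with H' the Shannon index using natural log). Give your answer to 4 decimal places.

0.7294

Total N = 5+1+1+12+2+1 = 22, so the proportions are 0.227273, 0.045455, 0.045455, 0.545455, 0.090909, 0.045455 (working shown to 6 dp, full precision carried).
H' = −Σ pᵢ ln pᵢ = −((-0.336728) + (-0.140502) + (-0.140502) + (-0.330620) + (-0.217990) + (-0.140502)) = 1.306844.
With S = 6 species, ln S = 1.791759, so J = 1.306844/1.791759 = 0.729364, i.e. 0.7294 to 4 decimal places.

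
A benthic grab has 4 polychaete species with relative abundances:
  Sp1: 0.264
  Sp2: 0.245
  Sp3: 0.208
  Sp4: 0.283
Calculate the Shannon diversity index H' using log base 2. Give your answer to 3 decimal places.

1.991

Each pᵢ log₂ pᵢ term (working shown to 5 dp, full precision carried): 0.264×(-1.92139)=-0.50725, 0.245×(-2.02915)=-0.49714, 0.208×(-2.26534)=-0.47119, 0.283×(-1.82113)=-0.51538.
Sum = -1.99096, so H' = 1.991.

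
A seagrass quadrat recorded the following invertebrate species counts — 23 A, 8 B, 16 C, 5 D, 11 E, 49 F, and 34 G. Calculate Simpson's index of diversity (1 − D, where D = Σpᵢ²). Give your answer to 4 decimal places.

Total N = 23+8+16+5+11+49+34 = 146, so the proportions are 0.157534, 0.054795, 0.109589, 0.034247, 0.075342, 0.335616, 0.232877 (working shown to 6 dp, full precision carried).
D = 0.157534² + 0.054795² + 0.109589² + 0.034247² + 0.075342² + 0.335616² + 0.232877² = 0.024817 + 0.003002 + 0.012010 + 0.001173 + 0.005676 + 0.112638 + 0.054232 = 0.213549.
So 1 − D = 0.786451, i.e. 0.7865 to 4 decimal places.

0.7865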